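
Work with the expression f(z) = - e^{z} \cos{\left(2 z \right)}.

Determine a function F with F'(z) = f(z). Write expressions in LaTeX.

Check any antiderivative F(z) by computing F'(z) and comparing it with f(z).
Check: d/dz[- \frac{2 e^{z} \sin{\left(2 z \right)}}{5} - \frac{e^{z} \cos{\left(2 z \right)}}{5}] = - e^{z} \cos{\left(2 z \right)} = f(z).

An antiderivative is F(z) = - \frac{2 e^{z} \sin{\left(2 z \right)}}{5} - \frac{e^{z} \cos{\left(2 z \right)}}{5}.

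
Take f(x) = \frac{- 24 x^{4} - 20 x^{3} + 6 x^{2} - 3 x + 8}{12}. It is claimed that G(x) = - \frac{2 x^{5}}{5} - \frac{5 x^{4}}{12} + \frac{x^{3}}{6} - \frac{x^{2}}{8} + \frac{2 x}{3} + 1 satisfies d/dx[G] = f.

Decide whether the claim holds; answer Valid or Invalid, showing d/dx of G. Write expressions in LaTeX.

Valid - differentiating G returns exactly f.

d/dx[G] = - 2 x^{4} - \frac{5 x^{3}}{3} + \frac{x^{2}}{2} - \frac{x}{4} + \frac{2}{3}
This equals f(x) exactly, so the claim holds.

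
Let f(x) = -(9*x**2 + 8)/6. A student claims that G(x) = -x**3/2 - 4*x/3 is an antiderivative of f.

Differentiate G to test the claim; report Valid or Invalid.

d/dx[G] = -3*x**2/2 - 4/3
This equals f(x) exactly, so the claim holds.

Valid - differentiating G returns exactly f.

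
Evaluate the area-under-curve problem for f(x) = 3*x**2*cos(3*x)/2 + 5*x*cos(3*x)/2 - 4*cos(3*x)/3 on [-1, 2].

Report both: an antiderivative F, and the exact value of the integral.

The integrand splits into summands that can be handled one at a time.
F(x) = (9*x**2*sin(3*x) + 15*x*sin(3*x) + 6*x*cos(3*x) - 10*sin(3*x) + 5*cos(3*x))/18 is an antiderivative of f.
Check: d/dx[(9*x**2*sin(3*x) + 15*x*sin(3*x) + 6*x*cos(3*x) - 10*sin(3*x) + 5*cos(3*x))/18] = 3*x**2*cos(3*x)/2 + 5*x*cos(3*x)/2 - 4*cos(3*x)/3 = f(x).
F(2) = 28*sin(6)/9 + 17*cos(6)/18; F(-1) = -cos(3)/18 + 8*sin(3)/9.
Integral = F(2) - F(-1) = 28*sin(6)/9 - 8*sin(3)/9 + cos(3)/18 + 17*cos(6)/18.

Antiderivative: F(x) = (9*x**2*sin(3*x) + 15*x*sin(3*x) + 6*x*cos(3*x) - 10*sin(3*x) + 5*cos(3*x))/18; value = 28*sin(6)/9 - 8*sin(3)/9 + cos(3)/18 + 17*cos(6)/18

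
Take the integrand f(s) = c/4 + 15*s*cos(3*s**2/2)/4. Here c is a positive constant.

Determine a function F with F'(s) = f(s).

A candidate is checked by its d/ds: the result must match f(s).
Check: d/ds[(c*s + 5*sin(3*s**2/2))/4] = c/4 + 15*s*cos(3*s**2/2)/4 = f(s).

An antiderivative is F(s) = (c*s + 5*sin(3*s**2/2))/4.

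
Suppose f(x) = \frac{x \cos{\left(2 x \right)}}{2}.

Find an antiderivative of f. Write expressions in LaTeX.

Recover f(x) by differentiating a candidate F(x); any mismatch rules it out.
Check: d/dx[\frac{x \sin{\left(2 x \right)}}{4} + \frac{\cos{\left(2 x \right)}}{8}] = \frac{x \cos{\left(2 x \right)}}{2} = f(x).

An antiderivative is F(x) = \frac{x \sin{\left(2 x \right)}}{4} + \frac{\cos{\left(2 x \right)}}{8}.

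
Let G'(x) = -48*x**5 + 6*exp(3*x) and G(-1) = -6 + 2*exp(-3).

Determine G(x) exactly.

The integrand splits into summands that can be handled one at a time.
A general antiderivative is -8*x**6 + 2*exp(3*x) + C.
The condition gives C = -6 + 2*exp(-3) - (-8 + 2*exp(-3)) = 2.
So G(x) = 2*(-4*x**6 + exp(3*x) + 1).
Check: d/dx[2*(-4*x**6 + exp(3*x) + 1)] = -48*x**5 + 6*exp(3*x) = G'(x).

G(x) = 2*(-4*x**6 + exp(3*x) + 1)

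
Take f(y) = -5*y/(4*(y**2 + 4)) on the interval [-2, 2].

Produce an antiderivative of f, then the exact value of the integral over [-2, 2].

f matches the chain-rule pattern g'(h)*h' with inner function h(y) = y**2 + 4; substituting u = h(y) collapses the integral.
F(y) = -5*log(y**2 + 4)/8 is an antiderivative of f.
Check: d/dy[-5*log(y**2 + 4)/8] = -5*y/(4*y**2 + 16), which equals f(y).
F(2) = -5*log(8)/8; F(-2) = -5*log(8)/8.
Integral = F(2) - F(-2) = 0.

Antiderivative: F(y) = -5*log(y**2 + 4)/8; value = 0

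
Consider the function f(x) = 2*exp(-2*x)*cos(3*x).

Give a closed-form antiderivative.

An antiderivative is F(x) = 6*exp(-2*x)*sin(3*x)/13 - 4*exp(-2*x)*cos(3*x)/13.

Differentiate the proposed F(x) back; it has to land on f(x) exactly.
Check: d/dx[6*exp(-2*x)*sin(3*x)/13 - 4*exp(-2*x)*cos(3*x)/13] = 2*exp(-2*x)*cos(3*x) = f(x).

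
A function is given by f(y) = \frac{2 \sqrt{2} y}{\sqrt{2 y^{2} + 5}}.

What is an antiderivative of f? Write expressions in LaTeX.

The substitution u = y^{2} + \frac{5}{2} works: f is exactly (dF/du)*(du/dy) for that inner function.
Check: d/dy[\sqrt{2} \sqrt{2 y^{2} + 5}] = \frac{2 \sqrt{2} y}{\sqrt{2 y^{2} + 5}} = f(y).

An antiderivative is F(y) = \sqrt{2} \sqrt{2 y^{2} + 5}.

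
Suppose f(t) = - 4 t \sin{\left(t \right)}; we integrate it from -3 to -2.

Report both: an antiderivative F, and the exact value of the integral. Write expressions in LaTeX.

A candidate is checked by its d/dt: the result must match f(t).
F(t) = 4 t \cos{\left(t \right)} - 4 \sin{\left(t \right)} is an antiderivative of f.
Check: d/dt[4 t \cos{\left(t \right)} - 4 \sin{\left(t \right)}] = - 4 t \sin{\left(t \right)} = f(t).
F(-2) = - 8 \cos{\left(2 \right)} + 4 \sin{\left(2 \right)}; F(-3) = 4 \sin{\left(3 \right)} - 12 \cos{\left(3 \right)}.
Integral = F(-2) - F(-3) = 12 \cos{\left(3 \right)} - 4 \sin{\left(3 \right)} - 8 \cos{\left(2 \right)} + 4 \sin{\left(2 \right)}.

Antiderivative: F(t) = 4 t \cos{\left(t \right)} - 4 \sin{\left(t \right)}; value = 12 \cos{\left(3 \right)} - 4 \sin{\left(3 \right)} - 8 \cos{\left(2 \right)} + 4 \sin{\left(2 \right)}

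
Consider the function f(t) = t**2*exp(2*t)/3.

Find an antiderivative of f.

An antiderivative is F(t) = (2*t**2 - 2*t + 1)*exp(2*t)/12.

f has the shape u'v + uv' for u = t**2/6 - t/6 + 1/12 and v = exp(2*t) — it is the derivative of the product u*v.
Check: d/dt[(2*t**2 - 2*t + 1)*exp(2*t)/12] = t**2*exp(2*t)/3 = f(t).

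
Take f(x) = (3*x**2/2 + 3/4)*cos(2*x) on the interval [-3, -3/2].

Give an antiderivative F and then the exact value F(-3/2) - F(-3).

Antiderivative: F(x) = 3*x**2*sin(2*x)/4 + 3*x*cos(2*x)/4; value = 27*sin(6)/4 - 27*sin(3)/16 - 9*cos(3)/8 + 9*cos(6)/4

A candidate is checked by its d/dx: the result must match f(x).
F(x) = 3*x**2*sin(2*x)/4 + 3*x*cos(2*x)/4 is an antiderivative of f.
Check: d/dx[3*x**2*sin(2*x)/4 + 3*x*cos(2*x)/4] = 3*x**2*cos(2*x)/2 + 3*cos(2*x)/4, which equals f(x).
F(-3/2) = -27*sin(3)/16 - 9*cos(3)/8; F(-3) = -9*cos(6)/4 - 27*sin(6)/4.
Integral = F(-3/2) - F(-3) = 27*sin(6)/4 - 27*sin(3)/16 - 9*cos(3)/8 + 9*cos(6)/4.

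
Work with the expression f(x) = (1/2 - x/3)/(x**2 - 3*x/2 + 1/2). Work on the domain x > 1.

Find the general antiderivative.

Factor the denominator (3*(x - 1)*(2*x - 1)) and decompose: f = -4/(3*(2*x - 1)) + 1/(3*(x - 1)); each piece integrates to a log, atan, or power term.
Check: d/dx[(log(x - 1) - 2*log(x - 1/2))/3] = (3 - 2*x)/(6*x**2 - 9*x + 3), which equals f(x).

F(x) = (log(x - 1) - 2*log(x - 1/2))/3 + C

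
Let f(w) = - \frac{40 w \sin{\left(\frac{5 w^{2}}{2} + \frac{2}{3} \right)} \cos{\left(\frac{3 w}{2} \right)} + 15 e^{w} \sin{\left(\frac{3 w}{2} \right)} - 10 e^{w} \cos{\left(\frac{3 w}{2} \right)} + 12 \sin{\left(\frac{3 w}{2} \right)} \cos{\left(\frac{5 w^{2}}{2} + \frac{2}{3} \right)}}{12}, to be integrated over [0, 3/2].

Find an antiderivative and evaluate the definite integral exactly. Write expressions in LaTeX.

Recognize the product-rule pattern: f = u'v + uv' with u = \frac{5 e^{w}}{6} + \frac{2 \cos{\left(\frac{5 w^{2}}{2} + \frac{2}{3} \right)}}{3}, v = \cos{\left(\frac{3 w}{2} \right)}, so integration by parts undoes it.
F(w) = - \frac{\left(- \frac{5 e^{w}}{2} - 2 \cos{\left(\frac{5 w^{2}}{2} + \frac{2}{3} \right)}\right) \cos{\left(\frac{3 w}{2} \right)}}{3} is an antiderivative of f.
Check: d/dw[- \frac{\left(- \frac{5 e^{w}}{2} - 2 \cos{\left(\frac{5 w^{2}}{2} + \frac{2}{3} \right)}\right) \cos{\left(\frac{3 w}{2} \right)}}{3}] = - \frac{10 w \sin{\left(\frac{5 w^{2}}{2} + \frac{2}{3} \right)} \cos{\left(\frac{3 w}{2} \right)}}{3} - \frac{5 e^{w} \sin{\left(\frac{3 w}{2} \right)}}{4} + \frac{5 e^{w} \cos{\left(\frac{3 w}{2} \right)}}{6} - \sin{\left(\frac{3 w}{2} \right)} \cos{\left(\frac{5 w^{2}}{2} + \frac{2}{3} \right)}, which equals f(w).
F(3/2) = \frac{5 e^{\frac{3}{2}} \cos{\left(\frac{9}{4} \right)}}{6} + \frac{2 \cos{\left(\frac{9}{4} \right)} \cos{\left(\frac{151}{24} \right)}}{3}; F(0) = \frac{2 \cos{\left(\frac{2}{3} \right)}}{3} + \frac{5}{6}.
Integral = F(3/2) - F(0) = \frac{5 e^{\frac{3}{2}} \cos{\left(\frac{9}{4} \right)}}{6} - \frac{5}{6} - \frac{2 \cos{\left(\frac{2}{3} \right)}}{3} + \frac{2 \cos{\left(\frac{9}{4} \right)} \cos{\left(\frac{151}{24} \right)}}{3}.

Antiderivative: F(w) = - \frac{\left(- \frac{5 e^{w}}{2} - 2 \cos{\left(\frac{5 w^{2}}{2} + \frac{2}{3} \right)}\right) \cos{\left(\frac{3 w}{2} \right)}}{3}; value = \frac{5 e^{\frac{3}{2}} \cos{\left(\frac{9}{4} \right)}}{6} - \frac{5}{6} - \frac{2 \cos{\left(\frac{2}{3} \right)}}{3} + \frac{2 \cos{\left(\frac{9}{4} \right)} \cos{\left(\frac{151}{24} \right)}}{3}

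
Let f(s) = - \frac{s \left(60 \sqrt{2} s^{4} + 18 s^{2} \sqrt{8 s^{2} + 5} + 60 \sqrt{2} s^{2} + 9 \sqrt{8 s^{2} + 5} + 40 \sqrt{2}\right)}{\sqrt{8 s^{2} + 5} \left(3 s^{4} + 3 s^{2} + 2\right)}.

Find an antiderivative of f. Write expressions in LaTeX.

A first test for any F(s): its s-derivative must equal f(s) identically.
Check: d/ds[\frac{\sqrt{2} \left(- 10 \sqrt{8 s^{2} + 5} - 3 \sqrt{2} \log{\left(s^{4} + s^{2} + \frac{2}{3} \right)}\right)}{4}] = \frac{- 60 \sqrt{2} s^{5} - 18 s^{3} \sqrt{8 s^{2} + 5} - 60 \sqrt{2} s^{3} - 9 s \sqrt{8 s^{2} + 5} - 40 \sqrt{2} s}{3 s^{4} \sqrt{8 s^{2} + 5} + 3 s^{2} \sqrt{8 s^{2} + 5} + 2 \sqrt{8 s^{2} + 5}}, which equals f(s).

An antiderivative is F(s) = \frac{\sqrt{2} \left(- 10 \sqrt{8 s^{2} + 5} - 3 \sqrt{2} \log{\left(s^{4} + s^{2} + \frac{2}{3} \right)}\right)}{4}.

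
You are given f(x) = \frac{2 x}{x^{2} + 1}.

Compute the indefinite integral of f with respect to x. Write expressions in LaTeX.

F(x) = \log{\left(3 x^{2} + 3 \right)} + C

f matches the chain-rule pattern g'(h)*h' with inner function h(x) = 3 x^{2} + 3; substituting u = h(x) collapses the integral.
Check: d/dx[\log{\left(3 x^{2} + 3 \right)}] = \frac{2 x}{x^{2} + 1} = f(x).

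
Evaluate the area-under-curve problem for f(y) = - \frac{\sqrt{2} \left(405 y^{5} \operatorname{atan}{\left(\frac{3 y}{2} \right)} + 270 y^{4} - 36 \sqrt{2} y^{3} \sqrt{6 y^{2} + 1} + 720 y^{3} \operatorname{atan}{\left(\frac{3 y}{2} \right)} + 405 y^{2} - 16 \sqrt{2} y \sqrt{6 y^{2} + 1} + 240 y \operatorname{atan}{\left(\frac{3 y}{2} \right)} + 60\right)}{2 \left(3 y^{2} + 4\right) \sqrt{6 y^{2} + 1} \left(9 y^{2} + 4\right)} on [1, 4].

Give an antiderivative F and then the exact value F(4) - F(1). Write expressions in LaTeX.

Antiderivative: F(y) = - \frac{5 \sqrt{3 y^{2} + \frac{1}{2}} \operatorname{atan}{\left(\frac{3 y}{2} \right)}}{2} + \frac{2 \log{\left(\frac{3 y^{2}}{2} + 2 \right)}}{3}; value = - \frac{5 \sqrt{194} \operatorname{atan}{\left(6 \right)}}{4} - \frac{2 \log{\left(\frac{7}{2} \right)}}{3} + \frac{2 \log{\left(26 \right)}}{3} + \frac{5 \sqrt{14} \operatorname{atan}{\left(\frac{3}{2} \right)}}{4}

Any candidate F(y) must reproduce f(y) exactly when differentiated.
F(y) = - \frac{5 \sqrt{3 y^{2} + \frac{1}{2}} \operatorname{atan}{\left(\frac{3 y}{2} \right)}}{2} + \frac{2 \log{\left(\frac{3 y^{2}}{2} + 2 \right)}}{3} is an antiderivative of f.
Check: d/dy[- \frac{5 \sqrt{3 y^{2} + \frac{1}{2}} \operatorname{atan}{\left(\frac{3 y}{2} \right)}}{2} + \frac{2 \log{\left(\frac{3 y^{2}}{2} + 2 \right)}}{3}] = \frac{- 405 y^{5} \operatorname{atan}{\left(\frac{3 y}{2} \right)} - 270 y^{4} + 36 \sqrt{2} y^{3} \sqrt{6 y^{2} + 1} - 720 y^{3} \operatorname{atan}{\left(\frac{3 y}{2} \right)} - 405 y^{2} + 16 \sqrt{2} y \sqrt{6 y^{2} + 1} - 240 y \operatorname{atan}{\left(\frac{3 y}{2} \right)} - 60}{27 \sqrt{2} y^{4} \sqrt{6 y^{2} + 1} + 48 \sqrt{2} y^{2} \sqrt{6 y^{2} + 1} + 16 \sqrt{2} \sqrt{6 y^{2} + 1}}, which equals f(y).
F(4) = - \frac{5 \sqrt{194} \operatorname{atan}{\left(6 \right)}}{4} + \frac{2 \log{\left(26 \right)}}{3}; F(1) = - \frac{5 \sqrt{14} \operatorname{atan}{\left(\frac{3}{2} \right)}}{4} + \frac{2 \log{\left(\frac{7}{2} \right)}}{3}.
Integral = F(4) - F(1) = - \frac{5 \sqrt{194} \operatorname{atan}{\left(6 \right)}}{4} - \frac{2 \log{\left(\frac{7}{2} \right)}}{3} + \frac{2 \log{\left(26 \right)}}{3} + \frac{5 \sqrt{14} \operatorname{atan}{\left(\frac{3}{2} \right)}}{4}.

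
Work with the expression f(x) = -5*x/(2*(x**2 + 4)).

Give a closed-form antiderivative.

An antiderivative is F(x) = -5*log(3*x**2/2 + 6)/4.

f matches the chain-rule pattern g'(h)*h' with inner function h(x) = 3*x**2/2 + 6; substituting u = h(x) collapses the integral.
Check: d/dx[-5*log(3*x**2/2 + 6)/4] = -5*x/(2*x**2 + 8), which equals f(x).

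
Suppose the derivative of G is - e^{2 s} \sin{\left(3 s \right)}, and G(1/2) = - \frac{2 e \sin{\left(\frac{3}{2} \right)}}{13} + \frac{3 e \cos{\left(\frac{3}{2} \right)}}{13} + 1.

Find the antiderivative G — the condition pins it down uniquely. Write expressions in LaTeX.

Recover the given G'(s) by differentiating a candidate G(s); any mismatch rules it out.
A general antiderivative is - \frac{2 e^{2 s} \sin{\left(3 s \right)}}{13} + \frac{3 e^{2 s} \cos{\left(3 s \right)}}{13} + C.
The condition gives C = - \frac{2 e \sin{\left(\frac{3}{2} \right)}}{13} + \frac{3 e \cos{\left(\frac{3}{2} \right)}}{13} + 1 - (- \frac{2 e \sin{\left(\frac{3}{2} \right)}}{13} + \frac{3 e \cos{\left(\frac{3}{2} \right)}}{13}) = 1.
So G(s) = \frac{- 2 e^{2 s} \sin{\left(3 s \right)} + 3 e^{2 s} \cos{\left(3 s \right)} + 13}{13}.
Check: d/ds[\frac{- 2 e^{2 s} \sin{\left(3 s \right)} + 3 e^{2 s} \cos{\left(3 s \right)} + 13}{13}] = - e^{2 s} \sin{\left(3 s \right)} = G'(s).

G(s) = \frac{- 2 e^{2 s} \sin{\left(3 s \right)} + 3 e^{2 s} \cos{\left(3 s \right)} + 13}{13}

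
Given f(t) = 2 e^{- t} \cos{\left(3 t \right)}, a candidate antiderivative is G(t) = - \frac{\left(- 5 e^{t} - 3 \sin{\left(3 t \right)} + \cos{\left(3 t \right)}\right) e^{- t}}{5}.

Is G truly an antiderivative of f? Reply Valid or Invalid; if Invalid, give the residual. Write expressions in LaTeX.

Valid. The derivative of G reproduces f.

d/dt[G] = 2 e^{- t} \cos{\left(3 t \right)}
This equals f(t) exactly, so the claim holds.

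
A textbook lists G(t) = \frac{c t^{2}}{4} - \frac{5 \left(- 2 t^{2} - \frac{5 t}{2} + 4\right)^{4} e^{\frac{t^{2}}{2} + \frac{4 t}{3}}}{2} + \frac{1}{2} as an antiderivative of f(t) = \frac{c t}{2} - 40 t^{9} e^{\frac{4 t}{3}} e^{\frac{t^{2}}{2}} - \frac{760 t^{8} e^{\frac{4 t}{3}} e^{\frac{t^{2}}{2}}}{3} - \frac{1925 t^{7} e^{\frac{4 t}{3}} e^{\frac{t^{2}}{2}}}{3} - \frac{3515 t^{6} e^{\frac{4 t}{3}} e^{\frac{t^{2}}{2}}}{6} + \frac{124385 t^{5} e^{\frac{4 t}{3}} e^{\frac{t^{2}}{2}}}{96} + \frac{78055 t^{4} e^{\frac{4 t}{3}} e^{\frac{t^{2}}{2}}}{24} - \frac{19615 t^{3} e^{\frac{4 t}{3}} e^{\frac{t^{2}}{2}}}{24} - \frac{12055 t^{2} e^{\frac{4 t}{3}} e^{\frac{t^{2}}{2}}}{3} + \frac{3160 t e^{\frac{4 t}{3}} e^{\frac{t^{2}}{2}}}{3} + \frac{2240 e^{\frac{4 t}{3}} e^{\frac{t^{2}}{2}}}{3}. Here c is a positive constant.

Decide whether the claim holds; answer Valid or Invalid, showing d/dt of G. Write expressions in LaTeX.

Valid - the claim checks out under differentiation.

d/dt[G] = \frac{c t}{2} - 40 t^{9} e^{\frac{4 t}{3}} e^{\frac{t^{2}}{2}} - \frac{760 t^{8} e^{\frac{4 t}{3}} e^{\frac{t^{2}}{2}}}{3} - \frac{1925 t^{7} e^{\frac{4 t}{3}} e^{\frac{t^{2}}{2}}}{3} - \frac{3515 t^{6} e^{\frac{4 t}{3}} e^{\frac{t^{2}}{2}}}{6} + \frac{124385 t^{5} e^{\frac{4 t}{3}} e^{\frac{t^{2}}{2}}}{96} + \frac{78055 t^{4} e^{\frac{4 t}{3}} e^{\frac{t^{2}}{2}}}{24} - \frac{19615 t^{3} e^{\frac{4 t}{3}} e^{\frac{t^{2}}{2}}}{24} - \frac{12055 t^{2} e^{\frac{4 t}{3}} e^{\frac{t^{2}}{2}}}{3} + \frac{3160 t e^{\frac{4 t}{3}} e^{\frac{t^{2}}{2}}}{3} + \frac{2240 e^{\frac{4 t}{3}} e^{\frac{t^{2}}{2}}}{3}
This equals f(t) exactly, so the claim holds.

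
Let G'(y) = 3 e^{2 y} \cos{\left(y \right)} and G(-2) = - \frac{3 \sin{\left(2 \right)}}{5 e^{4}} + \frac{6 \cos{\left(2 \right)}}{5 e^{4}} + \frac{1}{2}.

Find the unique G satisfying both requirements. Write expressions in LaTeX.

Recover the given G'(y) by differentiating a candidate G(y); any mismatch rules it out.
A general antiderivative is \frac{3 e^{2 y} \sin{\left(y \right)}}{5} + \frac{6 e^{2 y} \cos{\left(y \right)}}{5} + C.
The condition gives C = - \frac{3 \sin{\left(2 \right)}}{5 e^{4}} + \frac{6 \cos{\left(2 \right)}}{5 e^{4}} + \frac{1}{2} - (- \frac{3 \sin{\left(2 \right)}}{5 e^{4}} + \frac{6 \cos{\left(2 \right)}}{5 e^{4}}) = \frac{1}{2}.
So G(y) = \frac{3 e^{2 y} \sin{\left(y \right)}}{5} + \frac{6 e^{2 y} \cos{\left(y \right)}}{5} + \frac{1}{2}.
Check: d/dy[\frac{3 e^{2 y} \sin{\left(y \right)}}{5} + \frac{6 e^{2 y} \cos{\left(y \right)}}{5} + \frac{1}{2}] = 3 e^{2 y} \cos{\left(y \right)} = G'(y).

G(y) = \frac{3 e^{2 y} \sin{\left(y \right)}}{5} + \frac{6 e^{2 y} \cos{\left(y \right)}}{5} + \frac{1}{2}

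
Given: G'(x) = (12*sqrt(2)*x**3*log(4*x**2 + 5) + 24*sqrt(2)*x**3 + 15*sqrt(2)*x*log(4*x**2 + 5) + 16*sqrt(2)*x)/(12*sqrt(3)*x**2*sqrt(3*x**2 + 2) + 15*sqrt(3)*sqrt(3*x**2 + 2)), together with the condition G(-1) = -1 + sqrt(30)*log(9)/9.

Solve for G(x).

G(x) = (sqrt(6)*sqrt(3*x**2 + 2)*log(4*x**2 + 5) - 9)/9

Recognize the product-rule pattern: G'(x) = u'v + uv' with u = sqrt(2*x**2 + 4/3)/3, v = log(4*x**2 + 5), so integration by parts undoes it.
A general antiderivative is sqrt(2*x**2 + 4/3)*log(4*x**2 + 5)/3 + C.
The condition gives C = -1 + sqrt(30)*log(9)/9 - (sqrt(30)*log(9)/9) = -1.
So G(x) = (sqrt(6)*sqrt(3*x**2 + 2)*log(4*x**2 + 5) - 9)/9.
Check: d/dx[(sqrt(6)*sqrt(3*x**2 + 2)*log(4*x**2 + 5) - 9)/9] = (12*sqrt(6)*x**3*log(4*x**2 + 5) + 24*sqrt(6)*x**3 + 15*sqrt(6)*x*log(4*x**2 + 5) + 16*sqrt(6)*x)/(36*x**2*sqrt(3*x**2 + 2) + 45*sqrt(3*x**2 + 2)), which equals G'(x).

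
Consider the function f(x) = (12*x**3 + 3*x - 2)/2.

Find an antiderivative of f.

An antiderivative is F(x) = 3*x**4/2 + 3*x**2/4 - x.

For F(x) to be correct the identity F'(x) - f(x) = 0 must hold.
Check: d/dx[3*x**4/2 + 3*x**2/4 - x] = 6*x**3 + 3*x/2 - 1, which equals f(x).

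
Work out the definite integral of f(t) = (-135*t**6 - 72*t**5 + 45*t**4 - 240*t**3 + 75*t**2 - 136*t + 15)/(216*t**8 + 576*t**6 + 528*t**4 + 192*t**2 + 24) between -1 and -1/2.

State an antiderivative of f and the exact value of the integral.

Antiderivative: F(t) = (45*t**3 + 12*t**2 + 15*t + 20)/(72*t**4 + 96*t**2 + 24); value = 187/560

Differentiate the proposed F(t) back; it has to land on f(t) exactly.
F(t) = (45*t**3 + 12*t**2 + 15*t + 20)/(72*t**4 + 96*t**2 + 24) is an antiderivative of f.
Check: d/dt[(45*t**3 + 12*t**2 + 15*t + 20)/(72*t**4 + 96*t**2 + 24)] = (-135*t**6 - 72*t**5 + 45*t**4 - 240*t**3 + 75*t**2 - 136*t + 15)/(216*t**8 + 576*t**6 + 528*t**4 + 192*t**2 + 24) = f(t).
F(-1/2) = 79/420; F(-1) = -7/48.
Integral = F(-1/2) - F(-1) = 187/560.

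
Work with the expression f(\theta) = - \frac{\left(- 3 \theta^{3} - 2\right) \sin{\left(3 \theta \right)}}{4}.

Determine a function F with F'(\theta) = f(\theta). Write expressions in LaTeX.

Any candidate F(\theta) must reproduce f(\theta) exactly when differentiated.
Check: d/d\theta[- \frac{\theta^{3} \cos{\left(3 \theta \right)}}{4} + \frac{\theta^{2} \sin{\left(3 \theta \right)}}{4} + \frac{\theta \cos{\left(3 \theta \right)}}{6} - \frac{\sin{\left(3 \theta \right)}}{18} - \frac{\cos{\left(3 \theta \right)}}{6}] = \frac{3 \theta^{3} \sin{\left(3 \theta \right)}}{4} + \frac{\sin{\left(3 \theta \right)}}{2}, which equals f(\theta).

An antiderivative is F(\theta) = - \frac{\theta^{3} \cos{\left(3 \theta \right)}}{4} + \frac{\theta^{2} \sin{\left(3 \theta \right)}}{4} + \frac{\theta \cos{\left(3 \theta \right)}}{6} - \frac{\sin{\left(3 \theta \right)}}{18} - \frac{\cos{\left(3 \theta \right)}}{6}.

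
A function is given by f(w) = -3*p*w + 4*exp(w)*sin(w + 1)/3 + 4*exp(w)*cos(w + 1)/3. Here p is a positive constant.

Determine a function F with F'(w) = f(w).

The integrand splits into summands that can be handled one at a time.
Check: d/dw[-3*p*w**2/2 + 4*exp(w)*sin(w + 1)/3] = -3*p*w + 4*exp(w)*sin(w + 1)/3 + 4*exp(w)*cos(w + 1)/3 = f(w).

An antiderivative is F(w) = -3*p*w**2/2 + 4*exp(w)*sin(w + 1)/3.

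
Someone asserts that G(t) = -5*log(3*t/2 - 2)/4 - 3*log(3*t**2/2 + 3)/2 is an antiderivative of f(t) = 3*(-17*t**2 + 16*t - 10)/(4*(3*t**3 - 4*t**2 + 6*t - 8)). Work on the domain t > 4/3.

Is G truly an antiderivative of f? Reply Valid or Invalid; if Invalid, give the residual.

d/dt[G] = (-51*t**2 + 48*t - 30)/(12*t**3 - 16*t**2 + 24*t - 32)
This equals f(t) exactly, so the claim holds.

Valid - differentiating G returns exactly f.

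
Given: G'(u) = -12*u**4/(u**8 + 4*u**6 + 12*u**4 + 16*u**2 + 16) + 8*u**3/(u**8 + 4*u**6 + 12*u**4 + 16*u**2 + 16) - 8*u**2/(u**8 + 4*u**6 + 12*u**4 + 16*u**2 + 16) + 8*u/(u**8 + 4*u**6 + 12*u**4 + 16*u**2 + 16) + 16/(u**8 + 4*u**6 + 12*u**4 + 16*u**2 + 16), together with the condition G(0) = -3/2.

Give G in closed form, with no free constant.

G'(u) has the shape v'r + vr' for v = 1/(u**4 + 2*u**2 + 4) and r = 4*u - 2 — it is the derivative of the product v*r.
A general antiderivative is (4*u - 2)/(u**4 + 2*u**2 + 4) + C.
The condition gives C = -3/2 - (-1/2) = -1.
So G(u) = (-u**4 - 2*u**2 + 4*u - 6)/(u**4 + 2*u**2 + 4).
Check: d/du[(-u**4 - 2*u**2 + 4*u - 6)/(u**4 + 2*u**2 + 4)] = (-12*u**4 + 8*u**3 - 8*u**2 + 8*u + 16)/(u**8 + 4*u**6 + 12*u**4 + 16*u**2 + 16), which equals G'(u).

G(u) = (-u**4 - 2*u**2 + 4*u - 6)/(u**4 + 2*u**2 + 4)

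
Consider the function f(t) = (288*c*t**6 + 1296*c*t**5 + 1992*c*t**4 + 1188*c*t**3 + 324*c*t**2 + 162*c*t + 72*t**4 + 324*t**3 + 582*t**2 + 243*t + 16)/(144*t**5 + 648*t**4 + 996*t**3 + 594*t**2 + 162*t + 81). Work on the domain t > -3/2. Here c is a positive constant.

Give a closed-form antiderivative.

Recover f(t) by differentiating a candidate F(t); any mismatch rules it out.
Check: d/dt[(48*c*t**4 + 144*c*t**3 + 108*c*t**2 + 12*t**2*log(2*t**2 + 1/3) + 36*t*log(2*t**2 + 1/3) + 27*log(2*t**2 + 1/3) - 16)/(48*t**2 + 144*t + 108)] = (288*c*t**6 + 1296*c*t**5 + 1992*c*t**4 + 1188*c*t**3 + 324*c*t**2 + 162*c*t + 72*t**4 + 324*t**3 + 582*t**2 + 243*t + 16)/(144*t**5 + 648*t**4 + 996*t**3 + 594*t**2 + 162*t + 81) = f(t).

An antiderivative is F(t) = (48*c*t**4 + 144*c*t**3 + 108*c*t**2 + 12*t**2*log(2*t**2 + 1/3) + 36*t*log(2*t**2 + 1/3) + 27*log(2*t**2 + 1/3) - 16)/(48*t**2 + 144*t + 108).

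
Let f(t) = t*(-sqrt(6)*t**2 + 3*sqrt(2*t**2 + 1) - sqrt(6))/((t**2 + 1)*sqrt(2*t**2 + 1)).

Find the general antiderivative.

F(t) = (-sqrt(6)*sqrt(2*t**2 + 1) + 3*log(2*t**2 + 2))/2 + C

Whatever form F(t) takes, F'(t) = f(t) is non-negotiable.
Check: d/dt[(-sqrt(6)*sqrt(2*t**2 + 1) + 3*log(2*t**2 + 2))/2] = (-sqrt(6)*t**3 + 3*t*sqrt(2*t**2 + 1) - sqrt(6)*t)/(t**2*sqrt(2*t**2 + 1) + sqrt(2*t**2 + 1)), which equals f(t).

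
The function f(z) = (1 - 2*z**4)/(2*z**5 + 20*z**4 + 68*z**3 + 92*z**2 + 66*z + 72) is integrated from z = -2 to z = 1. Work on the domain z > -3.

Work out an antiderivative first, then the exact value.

The denominator factors as 2*(z + 3)**2*(z + 4)*(z**2 + 1); partial fractions split f into directly integrable pieces: (16*z - 13)/(1700*(z**2 + 1)) - 511/(34*(z + 4)) + 701/(50*(z + 3)) - 161/(20*(z + 3)**2).
F(z) = (23834*(z + 3)*log(z + 3) - 25550*(z + 3)*log(z + 4) + 8*(z + 3)*log(z**2 + 1) - 13*(z + 3)*atan(z) + 13685)/(1700*(z + 3)) is an antiderivative of f.
Check: d/dz[(23834*(z + 3)*log(z + 3) - 25550*(z + 3)*log(z + 4) + 8*(z + 3)*log(z**2 + 1) - 13*(z + 3)*atan(z) + 13685)/(1700*(z + 3))] = (1 - 2*z**4)/(2*z**5 + 20*z**4 + 68*z**3 + 92*z**2 + 66*z + 72) = f(z).
F(1) = -511*log(5)/34 - 13*pi/6800 + 2*log(2)/425 + 161/80 + 701*log(4)/50; F(-2) = -511*log(2)/34 + 2*log(5)/425 + 13*atan(2)/1700 + 161/20.
Integral = F(1) - F(-2) = -12779*log(5)/850 - 483/80 - 13*atan(2)/1700 - 13*pi/6800 + 12779*log(2)/850 + 701*log(4)/50.

Antiderivative: F(z) = (23834*(z + 3)*log(z + 3) - 25550*(z + 3)*log(z + 4) + 8*(z + 3)*log(z**2 + 1) - 13*(z + 3)*atan(z) + 13685)/(1700*(z + 3)); value = -12779*log(5)/850 - 483/80 - 13*atan(2)/1700 - 13*pi/6800 + 12779*log(2)/850 + 701*log(4)/50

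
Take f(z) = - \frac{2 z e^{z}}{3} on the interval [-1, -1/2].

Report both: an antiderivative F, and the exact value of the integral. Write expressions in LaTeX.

Antiderivative: F(z) = - \frac{2 \left(z - 1\right) e^{z}}{3}; value = - \frac{4}{3 e} + e^{- \frac{1}{2}}

Recognize the product-rule pattern: f = u'v + uv' with u = \frac{2}{3} - \frac{2 z}{3}, v = e^{z}, so integration by parts undoes it.
F(z) = - \frac{2 \left(z - 1\right) e^{z}}{3} is an antiderivative of f.
Check: d/dz[- \frac{2 \left(z - 1\right) e^{z}}{3}] = - \frac{2 z e^{z}}{3} = f(z).
F(-1/2) = e^{- \frac{1}{2}}; F(-1) = \frac{4}{3 e}.
Integral = F(-1/2) - F(-1) = - \frac{4}{3 e} + e^{- \frac{1}{2}}.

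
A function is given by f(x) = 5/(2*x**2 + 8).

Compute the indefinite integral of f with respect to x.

Any candidate F(x) must reproduce f(x) exactly when differentiated.
Check: d/dx[5*atan(x/2)/4] = 5/(2*x**2 + 8) = f(x).

F(x) = 5*atan(x/2)/4 + C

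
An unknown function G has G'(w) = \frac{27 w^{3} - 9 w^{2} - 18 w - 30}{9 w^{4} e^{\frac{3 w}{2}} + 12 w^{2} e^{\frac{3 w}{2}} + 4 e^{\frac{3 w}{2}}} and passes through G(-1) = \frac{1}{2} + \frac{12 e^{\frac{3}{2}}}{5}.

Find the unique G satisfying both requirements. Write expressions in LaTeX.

G(w) = \frac{\left(- 12 w + \left(3 w^{2} + 2\right) e^{\frac{3 w}{2}} + 12\right) e^{- \frac{3 w}{2}}}{2 \left(3 w^{2} + 2\right)}

Recover the given G'(w) by differentiating a candidate G(w); any mismatch rules it out.
A general antiderivative is \frac{2 \left(2 - 2 w\right) e^{- \frac{3 w}{2}}}{2 w^{2} + \frac{4}{3}} + C.
The condition gives C = \frac{1}{2} + \frac{12 e^{\frac{3}{2}}}{5} - (\frac{12 e^{\frac{3}{2}}}{5}) = \frac{1}{2}.
So G(w) = \frac{\left(- 12 w + \left(3 w^{2} + 2\right) e^{\frac{3 w}{2}} + 12\right) e^{- \frac{3 w}{2}}}{2 \left(3 w^{2} + 2\right)}.
Check: d/dw[\frac{\left(- 12 w + \left(3 w^{2} + 2\right) e^{\frac{3 w}{2}} + 12\right) e^{- \frac{3 w}{2}}}{2 \left(3 w^{2} + 2\right)}] = \frac{27 w^{3} - 9 w^{2} - 18 w - 30}{9 w^{4} e^{\frac{3 w}{2}} + 12 w^{2} e^{\frac{3 w}{2}} + 4 e^{\frac{3 w}{2}}} = G'(w).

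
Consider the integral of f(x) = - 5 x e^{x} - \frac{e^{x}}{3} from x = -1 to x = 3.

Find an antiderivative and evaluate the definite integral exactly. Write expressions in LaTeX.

Antiderivative: F(x) = \frac{\left(14 - 15 x\right) e^{x}}{3}; value = - \frac{31 e^{3}}{3} - \frac{29}{3 e}

Recognize the product-rule pattern: f = u'v + uv' with u = \frac{14}{3} - 5 x, v = e^{x}, so integration by parts undoes it.
F(x) = \frac{\left(14 - 15 x\right) e^{x}}{3} is an antiderivative of f.
Check: d/dx[\frac{\left(14 - 15 x\right) e^{x}}{3}] = - 5 x e^{x} - \frac{e^{x}}{3} = f(x).
F(3) = - \frac{31 e^{3}}{3}; F(-1) = \frac{29}{3 e}.
Integral = F(3) - F(-1) = - \frac{31 e^{3}}{3} - \frac{29}{3 e}.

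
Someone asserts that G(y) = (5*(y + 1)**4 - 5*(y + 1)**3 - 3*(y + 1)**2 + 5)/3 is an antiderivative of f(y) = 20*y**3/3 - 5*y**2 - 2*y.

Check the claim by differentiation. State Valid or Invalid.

Invalid: d/dy[G] - f = 20*y**2 + 10*y - 1/3, which is not 0.

d/dy[G] = 20*y**3/3 + 15*y**2 + 8*y - 1/3
d/dy[G] - f(y) = 20*y**2 + 10*y - 1/3 != 0.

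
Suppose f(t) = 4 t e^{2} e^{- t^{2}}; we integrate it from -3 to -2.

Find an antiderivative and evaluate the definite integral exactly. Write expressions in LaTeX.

Antiderivative: F(t) = - 2 e^{2 - t^{2}}; value = - \frac{2}{e^{2}} + \frac{2}{e^{7}}

The substitution u = 2 - t^{2} works: f is exactly (dF/du)*(du/dt) for that inner function.
F(t) = - 2 e^{2 - t^{2}} is an antiderivative of f.
Check: d/dt[- 2 e^{2 - t^{2}}] = 4 t e^{2} e^{- t^{2}} = f(t).
F(-2) = - \frac{2}{e^{2}}; F(-3) = - \frac{2}{e^{7}}.
Integral = F(-2) - F(-3) = - \frac{2}{e^{2}} + \frac{2}{e^{7}}.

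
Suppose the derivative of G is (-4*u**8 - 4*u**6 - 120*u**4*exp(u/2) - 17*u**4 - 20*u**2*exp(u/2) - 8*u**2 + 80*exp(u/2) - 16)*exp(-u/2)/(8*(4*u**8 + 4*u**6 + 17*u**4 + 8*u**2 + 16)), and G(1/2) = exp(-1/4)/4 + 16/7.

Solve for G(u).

G(u) = 5*u/(4*u**4 + 2*u**2 + 8) + 2 + exp(-u/2)/4

A candidate passes only if d/du[G] lands on the given G'(u) exactly.
A general antiderivative is 5*u/(2*(2*u**4 + u**2 + 4)) + exp(-u/2)/4 + C.
The condition gives C = exp(-1/4)/4 + 16/7 - (exp(-1/4)/4 + 2/7) = 2.
So G(u) = 5*u/(4*u**4 + 2*u**2 + 8) + 2 + exp(-u/2)/4.
Check: d/du[5*u/(4*u**4 + 2*u**2 + 8) + 2 + exp(-u/2)/4] = (-4*u**8 - 4*u**6 - 120*u**4*exp(u/2) - 17*u**4 - 20*u**2*exp(u/2) - 8*u**2 + 80*exp(u/2) - 16)/(32*u**8*exp(u/2) + 32*u**6*exp(u/2) + 136*u**4*exp(u/2) + 64*u**2*exp(u/2) + 128*exp(u/2)), which equals G'(u).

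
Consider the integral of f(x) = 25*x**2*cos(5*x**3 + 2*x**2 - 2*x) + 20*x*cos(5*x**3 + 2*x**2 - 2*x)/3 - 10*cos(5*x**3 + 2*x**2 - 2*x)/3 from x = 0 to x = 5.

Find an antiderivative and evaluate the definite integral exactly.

Antiderivative: F(x) = 5*sin(5*x**3 + 2*x**2 - 2*x)/3; value = 5*sin(665)/3

f matches the chain-rule pattern g'(h)*h' with inner function h(x) = 5*x**3 + 2*x**2 - 2*x; substituting u = h(x) collapses the integral.
F(x) = 5*sin(5*x**3 + 2*x**2 - 2*x)/3 is an antiderivative of f.
Check: d/dx[5*sin(5*x**3 + 2*x**2 - 2*x)/3] = 25*x**2*cos(5*x**3 + 2*x**2 - 2*x) + 20*x*cos(5*x**3 + 2*x**2 - 2*x)/3 - 10*cos(5*x**3 + 2*x**2 - 2*x)/3 = f(x).
F(5) = 5*sin(665)/3; F(0) = 0.
Integral = F(5) - F(0) = 5*sin(665)/3.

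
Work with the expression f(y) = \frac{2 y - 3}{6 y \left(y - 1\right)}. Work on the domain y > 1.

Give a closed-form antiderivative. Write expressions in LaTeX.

The denominator factors as 6 y \left(y - 1\right); partial fractions split f into directly integrable pieces: - \frac{1}{6 \left(y - 1\right)} + \frac{1}{2 y}.
Check: d/dy[\frac{\log{\left(y \right)}}{2} - \frac{\log{\left(y - 1 \right)}}{6}] = \frac{2 y - 3}{6 y^{2} - 6 y}, which equals f(y).

An antiderivative is F(y) = \frac{\log{\left(y \right)}}{2} - \frac{\log{\left(y - 1 \right)}}{6}.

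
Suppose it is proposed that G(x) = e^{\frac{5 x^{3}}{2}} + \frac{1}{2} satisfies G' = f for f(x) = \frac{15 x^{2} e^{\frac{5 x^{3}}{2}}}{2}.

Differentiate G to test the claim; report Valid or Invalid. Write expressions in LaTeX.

Valid. The derivative of G reproduces f.

d/dx[G] = \frac{15 x^{2} e^{\frac{5 x^{3}}{2}}}{2}
This equals f(x) exactly, so the claim holds.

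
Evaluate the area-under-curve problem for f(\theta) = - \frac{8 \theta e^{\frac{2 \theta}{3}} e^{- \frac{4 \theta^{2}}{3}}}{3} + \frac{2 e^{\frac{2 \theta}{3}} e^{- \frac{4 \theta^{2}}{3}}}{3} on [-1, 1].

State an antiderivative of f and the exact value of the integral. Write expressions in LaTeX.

f matches the chain-rule pattern g'(h)*h' with inner function h(\theta) = - \frac{4 \theta^{2}}{3} + \frac{2 \theta}{3}; substituting u = h(\theta) collapses the integral.
F(\theta) = e^{\frac{2 \theta}{3}} e^{- \frac{4 \theta^{2}}{3}} is an antiderivative of f.
Check: d/d\theta[e^{\frac{2 \theta}{3}} e^{- \frac{4 \theta^{2}}{3}}] = \frac{\left(- 8 \theta e^{\frac{2 \theta}{3}} + 2 e^{\frac{2 \theta}{3}}\right) e^{- \frac{4 \theta^{2}}{3}}}{3}, which equals f(\theta).
F(1) = e^{- \frac{2}{3}}; F(-1) = e^{-2}.
Integral = F(1) - F(-1) = - \frac{1}{e^{2}} + e^{- \frac{2}{3}}.

Antiderivative: F(\theta) = e^{\frac{2 \theta}{3}} e^{- \frac{4 \theta^{2}}{3}}; value = - \frac{1}{e^{2}} + e^{- \frac{2}{3}}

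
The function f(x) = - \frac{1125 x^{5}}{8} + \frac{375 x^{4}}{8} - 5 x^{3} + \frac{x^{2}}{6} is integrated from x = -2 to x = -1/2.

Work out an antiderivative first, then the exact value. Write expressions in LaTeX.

The substitution u = \frac{5 x^{2}}{2} - \frac{x}{3} works: f is exactly (dF/du)*(du/dx) for that inner function.
F(x) = - \frac{x^{3} \left(15 x - 2\right)^{3}}{144} is an antiderivative of f.
Check: d/dx[- \frac{x^{3} \left(15 x - 2\right)^{3}}{144}] = - \frac{1125 x^{5}}{8} + \frac{375 x^{4}}{8} - 5 x^{3} + \frac{x^{2}}{6} = f(x).
F(-1/2) = - \frac{6859}{9216}; F(-2) = - \frac{16384}{9}.
Integral = F(-1/2) - F(-2) = \frac{1863373}{1024}.

Antiderivative: F(x) = - \frac{x^{3} \left(15 x - 2\right)^{3}}{144}; value = \frac{1863373}{1024}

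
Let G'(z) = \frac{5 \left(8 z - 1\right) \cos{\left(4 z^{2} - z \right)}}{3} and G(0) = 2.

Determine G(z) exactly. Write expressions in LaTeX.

G(z) = \frac{5 \sin{\left(4 z^{2} - z \right)} + 6}{3}

The substitution u = 4 z^{2} - z works: G'(z) is exactly (dG/du)*(du/dz) for that inner function.
A general antiderivative is \frac{5 \sin{\left(4 z^{2} - z \right)}}{3} + C.
The condition gives C = 2 - (0) = 2.
So G(z) = \frac{5 \sin{\left(4 z^{2} - z \right)} + 6}{3}.
Check: d/dz[\frac{5 \sin{\left(4 z^{2} - z \right)} + 6}{3}] = \frac{40 z \cos{\left(4 z^{2} - z \right)}}{3} - \frac{5 \cos{\left(4 z^{2} - z \right)}}{3}, which equals G'(z).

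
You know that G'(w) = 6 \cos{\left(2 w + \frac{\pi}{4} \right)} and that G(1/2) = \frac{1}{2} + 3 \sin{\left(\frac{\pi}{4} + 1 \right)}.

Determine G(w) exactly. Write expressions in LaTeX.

G(w) = 3 \sin{\left(2 w + \frac{\pi}{4} \right)} + \frac{1}{2}

Any candidate G(w) must reproduce the stated G'(w) exactly.
A general antiderivative is 3 \sin{\left(2 w + \frac{\pi}{4} \right)} + C.
The condition gives C = \frac{1}{2} + 3 \sin{\left(\frac{\pi}{4} + 1 \right)} - (3 \sin{\left(\frac{\pi}{4} + 1 \right)}) = \frac{1}{2}.
So G(w) = 3 \sin{\left(2 w + \frac{\pi}{4} \right)} + \frac{1}{2}.
Check: d/dw[3 \sin{\left(2 w + \frac{\pi}{4} \right)} + \frac{1}{2}] = 6 \cos{\left(2 w + \frac{\pi}{4} \right)} = G'(w).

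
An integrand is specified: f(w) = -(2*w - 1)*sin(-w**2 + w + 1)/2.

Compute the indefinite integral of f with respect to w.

F(w) = -cos(-w**2 + w + 1)/2 + C

The substitution u = -w**2 + w + 1 works: f is exactly (dF/du)*(du/dw) for that inner function.
Check: d/dw[-cos(-w**2 + w + 1)/2] = -w*sin(-w**2 + w + 1) + sin(-w**2 + w + 1)/2, which equals f(w).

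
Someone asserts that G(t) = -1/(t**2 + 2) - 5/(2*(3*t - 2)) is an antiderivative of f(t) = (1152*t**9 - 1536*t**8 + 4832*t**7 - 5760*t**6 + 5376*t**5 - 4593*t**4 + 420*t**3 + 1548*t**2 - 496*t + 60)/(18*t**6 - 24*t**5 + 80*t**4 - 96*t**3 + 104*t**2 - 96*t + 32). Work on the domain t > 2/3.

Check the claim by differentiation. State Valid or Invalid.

d/dt[G] = (15*t**4 + 36*t**3 + 12*t**2 + 16*t + 60)/(18*t**6 - 24*t**5 + 80*t**4 - 96*t**3 + 104*t**2 - 96*t + 32)
d/dt[G] - f(t) = -64*t**3 + 16*t != 0.

Invalid: d/dt[G] - f = -64*t**3 + 16*t, which is not 0.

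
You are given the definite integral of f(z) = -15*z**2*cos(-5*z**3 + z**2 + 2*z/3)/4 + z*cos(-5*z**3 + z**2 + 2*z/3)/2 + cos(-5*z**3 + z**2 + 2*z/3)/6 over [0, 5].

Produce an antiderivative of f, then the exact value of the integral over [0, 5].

The substitution u = -5*z**3 + z**2 + 2*z/3 works: f is exactly (dF/du)*(du/dz) for that inner function.
F(z) = sin(-5*z**3 + z**2 + 2*z/3)/4 is an antiderivative of f.
Check: d/dz[sin(-5*z**3 + z**2 + 2*z/3)/4] = -15*z**2*cos(-5*z**3 + z**2 + 2*z/3)/4 + z*cos(-5*z**3 + z**2 + 2*z/3)/2 + cos(-5*z**3 + z**2 + 2*z/3)/6 = f(z).
F(5) = -sin(1790/3)/4; F(0) = 0.
Integral = F(5) - F(0) = -sin(1790/3)/4.

Antiderivative: F(z) = sin(-5*z**3 + z**2 + 2*z/3)/4; value = -sin(1790/3)/4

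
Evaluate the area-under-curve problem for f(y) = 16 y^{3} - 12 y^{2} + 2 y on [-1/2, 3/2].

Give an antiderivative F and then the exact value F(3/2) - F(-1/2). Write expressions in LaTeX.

Integrate term by term and add the pieces.
F(y) = 4 y^{4} - 4 y^{3} + y^{2} is an antiderivative of f.
Check: d/dy[4 y^{4} - 4 y^{3} + y^{2}] = 16 y^{3} - 12 y^{2} + 2 y = f(y).
F(3/2) = 9; F(-1/2) = 1.
Integral = F(3/2) - F(-1/2) = 8.

Antiderivative: F(y) = 4 y^{4} - 4 y^{3} + y^{2}; value = 8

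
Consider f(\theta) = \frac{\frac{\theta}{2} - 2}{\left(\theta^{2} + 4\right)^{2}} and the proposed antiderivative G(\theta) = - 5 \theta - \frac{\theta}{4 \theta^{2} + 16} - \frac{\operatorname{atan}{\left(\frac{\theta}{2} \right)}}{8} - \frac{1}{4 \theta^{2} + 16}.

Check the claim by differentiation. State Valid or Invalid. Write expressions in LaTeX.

Invalid: d/d\theta[G] - f = -5, which is not 0.

d/d\theta[G] = \frac{- 10 \theta^{4} - 80 \theta^{2} + \theta - 164}{2 \theta^{4} + 16 \theta^{2} + 32}
d/d\theta[G] - f(\theta) = -5 != 0.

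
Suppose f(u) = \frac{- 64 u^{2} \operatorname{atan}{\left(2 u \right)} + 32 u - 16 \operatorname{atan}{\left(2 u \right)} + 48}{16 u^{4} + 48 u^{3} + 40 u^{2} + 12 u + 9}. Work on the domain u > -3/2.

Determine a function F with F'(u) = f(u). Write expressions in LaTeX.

An antiderivative is F(u) = \frac{8 \operatorname{atan}{\left(2 u \right)}}{2 u + 3}.

Recognize the product-rule pattern: f = v'r + vr' with v = \frac{8}{2 u + 3}, r = \operatorname{atan}{\left(2 u \right)}, so integration by parts undoes it.
Check: d/du[\frac{8 \operatorname{atan}{\left(2 u \right)}}{2 u + 3}] = \frac{- 64 u^{2} \operatorname{atan}{\left(2 u \right)} + 32 u - 16 \operatorname{atan}{\left(2 u \right)} + 48}{16 u^{4} + 48 u^{3} + 40 u^{2} + 12 u + 9} = f(u).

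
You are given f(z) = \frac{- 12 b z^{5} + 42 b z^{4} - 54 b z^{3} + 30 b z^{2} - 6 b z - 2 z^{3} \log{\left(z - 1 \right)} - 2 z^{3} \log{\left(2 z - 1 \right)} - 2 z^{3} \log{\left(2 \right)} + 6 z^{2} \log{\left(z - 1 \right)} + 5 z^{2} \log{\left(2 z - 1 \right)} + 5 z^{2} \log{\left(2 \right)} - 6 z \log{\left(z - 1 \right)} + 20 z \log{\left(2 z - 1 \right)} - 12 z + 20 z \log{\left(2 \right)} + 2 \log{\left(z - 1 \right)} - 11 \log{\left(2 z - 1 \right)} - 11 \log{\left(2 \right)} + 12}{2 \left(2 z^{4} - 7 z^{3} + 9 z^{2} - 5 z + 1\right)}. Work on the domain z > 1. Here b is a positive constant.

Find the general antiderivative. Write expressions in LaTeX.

A candidate is checked by its d/dz: the result must match f(z).
Check: d/dz[- \frac{3 b z^{2}}{2} - \frac{\log{\left(z - 1 \right)} \log{\left(4 z - 2 \right)}}{2} - \frac{3 \log{\left(4 z - 2 \right)}}{z^{2} - 2 z + 1}] = \frac{- 12 b z^{5} + 42 b z^{4} - 54 b z^{3} + 30 b z^{2} - 6 b z - 2 z^{3} \log{\left(z - 1 \right)} - 2 z^{3} \log{\left(2 z - 1 \right)} - 2 z^{3} \log{\left(2 \right)} + 6 z^{2} \log{\left(z - 1 \right)} + 5 z^{2} \log{\left(2 z - 1 \right)} + 5 z^{2} \log{\left(2 \right)} - 6 z \log{\left(z - 1 \right)} + 20 z \log{\left(2 z - 1 \right)} - 12 z + 20 z \log{\left(2 \right)} + 2 \log{\left(z - 1 \right)} - 11 \log{\left(2 z - 1 \right)} - 11 \log{\left(2 \right)} + 12}{4 z^{4} - 14 z^{3} + 18 z^{2} - 10 z + 2}, which equals f(z).

F(z) = - \frac{3 b z^{2}}{2} - \frac{\log{\left(z - 1 \right)} \log{\left(4 z - 2 \right)}}{2} - \frac{3 \log{\left(4 z - 2 \right)}}{z^{2} - 2 z + 1} + C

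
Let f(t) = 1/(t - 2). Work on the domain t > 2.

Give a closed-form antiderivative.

Any candidate F(t) must reproduce f(t) exactly when differentiated.
Check: d/dt[log(3*t/2 - 3)] = 1/(t - 2) = f(t).

An antiderivative is F(t) = log(3*t/2 - 3).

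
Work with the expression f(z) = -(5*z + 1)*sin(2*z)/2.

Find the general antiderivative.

F(z) = (10*z*cos(2*z) - 5*sin(2*z) + 2*cos(2*z))/8 + C

A first test for any F(z): its z-derivative must equal f(z) identically.
Check: d/dz[(10*z*cos(2*z) - 5*sin(2*z) + 2*cos(2*z))/8] = -5*z*sin(2*z)/2 - sin(2*z)/2, which equals f(z).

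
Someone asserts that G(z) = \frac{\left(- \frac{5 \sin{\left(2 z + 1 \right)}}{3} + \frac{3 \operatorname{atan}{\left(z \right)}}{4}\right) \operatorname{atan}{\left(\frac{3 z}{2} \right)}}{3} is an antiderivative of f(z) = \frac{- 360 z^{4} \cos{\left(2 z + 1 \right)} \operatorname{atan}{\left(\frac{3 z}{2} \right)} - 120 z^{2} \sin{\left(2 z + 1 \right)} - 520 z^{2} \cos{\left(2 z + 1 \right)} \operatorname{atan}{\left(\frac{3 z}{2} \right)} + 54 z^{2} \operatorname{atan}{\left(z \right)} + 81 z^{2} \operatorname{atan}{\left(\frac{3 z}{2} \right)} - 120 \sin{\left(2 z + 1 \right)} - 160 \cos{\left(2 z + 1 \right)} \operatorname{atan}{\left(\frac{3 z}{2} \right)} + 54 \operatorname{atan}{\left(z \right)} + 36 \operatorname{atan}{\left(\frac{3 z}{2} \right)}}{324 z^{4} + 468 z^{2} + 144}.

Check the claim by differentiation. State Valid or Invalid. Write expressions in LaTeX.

Valid - the claim checks out under differentiation.

d/dz[G] = \frac{- 360 z^{4} \cos{\left(2 z + 1 \right)} \operatorname{atan}{\left(\frac{3 z}{2} \right)} - 120 z^{2} \sin{\left(2 z + 1 \right)} - 520 z^{2} \cos{\left(2 z + 1 \right)} \operatorname{atan}{\left(\frac{3 z}{2} \right)} + 54 z^{2} \operatorname{atan}{\left(z \right)} + 81 z^{2} \operatorname{atan}{\left(\frac{3 z}{2} \right)} - 120 \sin{\left(2 z + 1 \right)} - 160 \cos{\left(2 z + 1 \right)} \operatorname{atan}{\left(\frac{3 z}{2} \right)} + 54 \operatorname{atan}{\left(z \right)} + 36 \operatorname{atan}{\left(\frac{3 z}{2} \right)}}{324 z^{4} + 468 z^{2} + 144}
This equals f(z) exactly, so the claim holds.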